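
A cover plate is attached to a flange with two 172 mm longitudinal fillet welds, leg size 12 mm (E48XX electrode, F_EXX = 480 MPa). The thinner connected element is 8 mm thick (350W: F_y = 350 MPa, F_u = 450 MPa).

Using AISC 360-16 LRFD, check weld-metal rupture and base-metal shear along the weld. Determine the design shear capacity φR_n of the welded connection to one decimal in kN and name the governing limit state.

Weld metal: throat = 0.707×12 = 8.484 mm, L = 2×172 = 344 mm. φR_n = 0.75 × 0.6 × 480 × 8.484 × 344 = 630.4 kN.
Base metal shear (8 mm plate): yield φR_n = 1.0×0.6×350×8×344 = 577.9 kN; rupture φR_n = 0.75×0.6×450×8×344 = 557.3 kN; take 557.3 kN (rupture).
Governing: min(630.4, 557.3) = 557.3 kN → base-metal shear.

557.3 kN (base-metal shear governs)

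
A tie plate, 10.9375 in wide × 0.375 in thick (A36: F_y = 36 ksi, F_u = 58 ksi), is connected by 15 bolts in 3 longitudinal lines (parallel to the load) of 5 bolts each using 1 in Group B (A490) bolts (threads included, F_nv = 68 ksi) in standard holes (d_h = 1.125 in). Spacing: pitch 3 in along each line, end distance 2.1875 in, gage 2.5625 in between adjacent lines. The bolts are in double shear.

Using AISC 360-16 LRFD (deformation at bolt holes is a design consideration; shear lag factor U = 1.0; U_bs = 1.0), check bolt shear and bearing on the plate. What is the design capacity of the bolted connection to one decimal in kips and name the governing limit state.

535.9 kips (bearing governs)

Bolt shear: A_b = π(1)²/4 = 0.7854 in². φR_n = 0.75 × 68 × 0.7854 × 15 × 2 = 1201.7 kips.
Bearing (0.375 in plate, F_u = 58 ksi): end bolts L_c = 2.1875 − 1.125/2 = 1.625, R_n = min(1.2×1.625×0.375×58, 2.4×1×0.375×58) = 42.413 kips/bolt; interior L_c = 3 − 1.125 = 1.875, R_n = 48.938 kips/bolt. φR_n = 0.75 × (3×42.413 + 12×48.938) = 535.9 kips.
Governing: min(1201.7, 535.9) = 535.9 kips → bearing.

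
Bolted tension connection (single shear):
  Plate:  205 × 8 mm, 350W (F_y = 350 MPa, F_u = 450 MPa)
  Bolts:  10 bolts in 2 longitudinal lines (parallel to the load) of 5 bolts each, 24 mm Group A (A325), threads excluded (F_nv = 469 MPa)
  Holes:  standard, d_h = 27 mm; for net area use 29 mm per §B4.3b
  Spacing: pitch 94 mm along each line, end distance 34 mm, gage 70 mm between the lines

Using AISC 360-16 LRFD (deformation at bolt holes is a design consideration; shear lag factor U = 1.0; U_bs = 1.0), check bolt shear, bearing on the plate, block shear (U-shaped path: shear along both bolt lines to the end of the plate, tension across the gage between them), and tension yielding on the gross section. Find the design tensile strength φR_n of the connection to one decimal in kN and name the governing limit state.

516.6 kN (gross-section yield governs)

Bolt shear: A_b = π(24)²/4 = 452.39 mm². φR_n = 0.75 × 469 × 452.39 × 10 × 1 = 1591.3 kN.
Bearing (8 mm plate, F_u = 450 MPa): end bolts L_c = 34 − 27/2 = 20.5, R_n = min(1.2×20.5×8×450, 2.4×24×8×450) = 88.56 kN/bolt; interior L_c = 94 − 27 = 67, R_n = 207.36 kN/bolt. φR_n = 0.75 × (2×88.56 + 8×207.36) = 1377.0 kN.
Block shear: shear path 2×[34+4×94] = 2×410 mm, A_gv = 6560, A_nv = 2×(410 − 4.5×29)×8 = 4472 mm²; tension across gage: (70 − 1×29)×8 = 328 mm². R_n = min(0.6×450×4472, 0.6×350×6560) + 1.0×450×328 = min(1207.4, 1377.6) + 147.6 = 1355 kN. φR_n = 0.75 × 1355 = 1016.3 kN.
Tension yield (gross): A_g = 205×8 = 1640 mm². φR_n = 0.90 × 350 × 1640 = 516.6 kN.
Governing: min(1591.3, 1377.0, 1016.3, 516.6) = 516.6 kN → gross-section yield.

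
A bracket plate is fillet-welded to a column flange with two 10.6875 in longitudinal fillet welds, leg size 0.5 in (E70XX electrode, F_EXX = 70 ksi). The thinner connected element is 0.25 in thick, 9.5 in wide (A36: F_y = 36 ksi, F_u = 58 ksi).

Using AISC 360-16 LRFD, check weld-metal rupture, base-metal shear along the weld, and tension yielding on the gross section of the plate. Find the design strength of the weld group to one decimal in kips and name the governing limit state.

Weld metal: throat = 0.707×0.5 = 0.3535 in, L = 2×10.6875 = 21.375 in. φR_n = 0.75 × 0.6 × 70 × 0.3535 × 21.375 = 238.0 kips.
Base metal shear (0.25 in plate): yield φR_n = 1.0×0.6×36×0.25×21.375 = 115.4 kips; rupture φR_n = 0.75×0.6×58×0.25×21.375 = 139.5 kips; take 115.4 kips (yield).
Tension yield (gross): A_g = 9.5×0.25 = 2.375 in². φR_n = 0.90 × 36 × 2.375 = 77.0 kips.
Governing: min(238.0, 115.4, 77.0) = 77.0 kips → gross-section yield.

77.0 kips (gross-section yield governs)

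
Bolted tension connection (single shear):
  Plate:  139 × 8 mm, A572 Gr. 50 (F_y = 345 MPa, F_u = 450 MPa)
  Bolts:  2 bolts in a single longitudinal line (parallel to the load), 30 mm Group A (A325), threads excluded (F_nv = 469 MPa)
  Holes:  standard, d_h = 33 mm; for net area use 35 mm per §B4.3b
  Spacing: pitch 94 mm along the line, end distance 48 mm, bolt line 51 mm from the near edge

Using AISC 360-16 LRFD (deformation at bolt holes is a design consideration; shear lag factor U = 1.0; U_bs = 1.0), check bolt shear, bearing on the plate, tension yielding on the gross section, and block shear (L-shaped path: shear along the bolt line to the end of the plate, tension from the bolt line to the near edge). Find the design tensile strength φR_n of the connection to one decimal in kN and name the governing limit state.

Bolt shear: A_b = π(30)²/4 = 706.86 mm². φR_n = 0.75 × 469 × 706.86 × 2 × 1 = 497.3 kN.
Bearing (8 mm plate, F_u = 450 MPa): end bolts L_c = 48 − 33/2 = 31.5, R_n = min(1.2×31.5×8×450, 2.4×30×8×450) = 136.08 kN/bolt; interior L_c = 94 − 33 = 61, R_n = 259.2 kN/bolt. φR_n = 0.75 × (1×136.08 + 1×259.2) = 296.5 kN.
Tension yield (gross): A_g = 139×8 = 1112 mm². φR_n = 0.90 × 345 × 1112 = 345.3 kN.
Block shear: shear path 1×[48+1×94] = 1×142 mm, A_gv = 1136, A_nv = 1×(142 − 1.5×35)×8 = 716 mm²; tension to near edge: (51 − 0.5×35)×8 = 268 mm². R_n = min(0.6×450×716, 0.6×345×1136) + 1.0×450×268 = min(193.32, 235.15) + 120.6 = 313.92 kN. φR_n = 0.75 × 313.92 = 235.4 kN.
Governing: min(497.3, 296.5, 345.3, 235.4) = 235.4 kN → block shear.

235.4 kN (block shear governs)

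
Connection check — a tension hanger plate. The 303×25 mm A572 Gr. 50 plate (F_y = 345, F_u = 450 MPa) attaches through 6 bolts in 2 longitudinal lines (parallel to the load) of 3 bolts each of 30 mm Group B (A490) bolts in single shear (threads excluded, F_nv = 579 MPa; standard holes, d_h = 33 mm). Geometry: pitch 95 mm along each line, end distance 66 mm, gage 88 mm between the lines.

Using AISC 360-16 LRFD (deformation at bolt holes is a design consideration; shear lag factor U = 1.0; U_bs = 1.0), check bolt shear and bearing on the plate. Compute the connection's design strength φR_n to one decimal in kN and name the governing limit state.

1841.7 kN (bolt shear governs)

Bolt shear: A_b = π(30)²/4 = 706.86 mm². φR_n = 0.75 × 579 × 706.86 × 6 × 1 = 1841.7 kN.
Bearing (25 mm plate, F_u = 450 MPa): end bolts L_c = 66 − 33/2 = 49.5, R_n = min(1.2×49.5×25×450, 2.4×30×25×450) = 668.25 kN/bolt; interior L_c = 95 − 33 = 62, R_n = 810 kN/bolt. φR_n = 0.75 × (2×668.25 + 4×810) = 3432.4 kN.
Governing: min(1841.7, 3432.4) = 1841.7 kN → bolt shear.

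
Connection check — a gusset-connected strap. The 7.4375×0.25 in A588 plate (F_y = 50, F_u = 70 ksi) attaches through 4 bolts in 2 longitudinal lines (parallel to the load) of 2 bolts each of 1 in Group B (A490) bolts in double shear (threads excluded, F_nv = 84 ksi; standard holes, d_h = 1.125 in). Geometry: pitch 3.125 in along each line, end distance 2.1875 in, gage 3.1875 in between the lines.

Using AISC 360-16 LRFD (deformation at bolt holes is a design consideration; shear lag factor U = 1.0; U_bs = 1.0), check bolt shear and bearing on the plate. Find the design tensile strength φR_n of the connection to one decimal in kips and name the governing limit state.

114.2 kips (bearing governs)

Bolt shear: A_b = π(1)²/4 = 0.7854 in². φR_n = 0.75 × 84 × 0.7854 × 4 × 2 = 395.8 kips.
Bearing (0.25 in plate, F_u = 70 ksi): end bolts L_c = 2.1875 − 1.125/2 = 1.625, R_n = min(1.2×1.625×0.25×70, 2.4×1×0.25×70) = 34.125 kips/bolt; interior L_c = 3.125 − 1.125 = 2, R_n = 42 kips/bolt. φR_n = 0.75 × (2×34.125 + 2×42) = 114.2 kips.
Governing: min(395.8, 114.2) = 114.2 kips → bearing.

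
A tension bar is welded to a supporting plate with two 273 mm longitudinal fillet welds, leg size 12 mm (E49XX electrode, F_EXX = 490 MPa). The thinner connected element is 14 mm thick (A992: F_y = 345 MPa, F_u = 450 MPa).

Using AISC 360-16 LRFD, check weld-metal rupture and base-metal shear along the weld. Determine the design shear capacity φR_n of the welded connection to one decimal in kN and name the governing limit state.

1021.4 kN (weld metal governs)

Weld metal: throat = 0.707×12 = 8.484 mm, L = 2×273 = 546 mm. φR_n = 0.75 × 0.6 × 490 × 8.484 × 546 = 1021.4 kN.
Base metal shear (14 mm plate): yield φR_n = 1.0×0.6×345×14×546 = 1582.3 kN; rupture φR_n = 0.75×0.6×450×14×546 = 1547.9 kN; take 1547.9 kN (rupture).
Governing: min(1021.4, 1547.9) = 1021.4 kN → weld metal.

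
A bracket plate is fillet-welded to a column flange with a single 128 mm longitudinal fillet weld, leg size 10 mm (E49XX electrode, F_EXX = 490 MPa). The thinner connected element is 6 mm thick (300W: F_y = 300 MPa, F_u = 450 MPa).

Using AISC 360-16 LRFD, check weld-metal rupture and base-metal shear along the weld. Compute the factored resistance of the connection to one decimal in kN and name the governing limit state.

138.2 kN (base-metal shear governs)

Weld metal: throat = 0.707×10 = 7.07 mm, L = 128 mm. φR_n = 0.75 × 0.6 × 490 × 7.07 × 128 = 199.5 kN.
Base metal shear (6 mm plate): yield φR_n = 1.0×0.6×300×6×128 = 138.2 kN; rupture φR_n = 0.75×0.6×450×6×128 = 155.5 kN; take 138.2 kN (yield).
Governing: min(199.5, 138.2) = 138.2 kN → base-metal shear.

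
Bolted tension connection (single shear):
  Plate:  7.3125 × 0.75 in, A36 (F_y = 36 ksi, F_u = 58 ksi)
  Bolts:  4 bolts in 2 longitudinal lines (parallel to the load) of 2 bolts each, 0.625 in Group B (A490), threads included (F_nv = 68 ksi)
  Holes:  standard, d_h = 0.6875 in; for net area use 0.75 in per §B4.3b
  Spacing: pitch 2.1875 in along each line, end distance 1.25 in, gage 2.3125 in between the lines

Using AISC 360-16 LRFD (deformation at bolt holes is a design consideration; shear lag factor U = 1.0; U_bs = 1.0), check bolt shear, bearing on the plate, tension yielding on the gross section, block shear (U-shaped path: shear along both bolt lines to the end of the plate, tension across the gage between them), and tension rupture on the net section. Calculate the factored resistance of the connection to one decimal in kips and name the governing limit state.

62.6 kips (bolt shear governs)

Bolt shear: A_b = π(0.625)²/4 = 0.3068 in². φR_n = 0.75 × 68 × 0.3068 × 4 × 1 = 62.6 kips.
Bearing (0.75 in plate, F_u = 58 ksi): end bolts L_c = 1.25 − 0.6875/2 = 0.90625, R_n = min(1.2×0.90625×0.75×58, 2.4×0.625×0.75×58) = 47.306 kips/bolt; interior L_c = 2.1875 − 0.6875 = 1.5, R_n = 65.25 kips/bolt. φR_n = 0.75 × (2×47.306 + 2×65.25) = 168.8 kips.
Tension yield (gross): A_g = 7.3125×0.75 = 5.4844 in². φR_n = 0.90 × 36 × 5.4844 = 177.7 kips.
Block shear: shear path 2×[1.25+1×2.1875] = 2×3.4375 in, A_gv = 5.1563, A_nv = 2×(3.4375 − 1.5×0.75)×0.75 = 3.4688 in²; tension across gage: (2.3125 − 1×0.75)×0.75 = 1.1719 in². R_n = min(0.6×58×3.4688, 0.6×36×5.1563) + 1.0×58×1.1719 = min(120.71, 111.38) + 67.97 = 179.35 kips. φR_n = 0.75 × 179.35 = 134.5 kips.
Tension rupture (net): A_n = (7.3125 − 2×0.75)×0.75 = 4.3594 in² (U = 1.0, A_e = A_n). φR_n = 0.75 × 58 × 4.3594 = 189.6 kips.
Governing: min(62.6, 168.8, 177.7, 134.5, 189.6) = 62.6 kips → bolt shear.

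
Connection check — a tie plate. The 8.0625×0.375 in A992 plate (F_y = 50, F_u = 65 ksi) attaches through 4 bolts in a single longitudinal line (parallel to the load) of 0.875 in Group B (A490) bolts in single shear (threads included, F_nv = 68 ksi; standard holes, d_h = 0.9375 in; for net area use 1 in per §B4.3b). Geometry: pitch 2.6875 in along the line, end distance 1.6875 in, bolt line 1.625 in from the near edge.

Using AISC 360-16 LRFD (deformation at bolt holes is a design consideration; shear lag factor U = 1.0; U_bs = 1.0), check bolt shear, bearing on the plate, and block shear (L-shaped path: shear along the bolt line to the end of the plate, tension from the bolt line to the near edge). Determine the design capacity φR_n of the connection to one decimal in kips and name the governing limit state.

89.1 kips (block shear governs)

Bolt shear: A_b = π(0.875)²/4 = 0.60132 in². φR_n = 0.75 × 68 × 0.60132 × 4 × 1 = 122.7 kips.
Bearing (0.375 in plate, F_u = 65 ksi): end bolts L_c = 1.6875 − 0.9375/2 = 1.21875, R_n = min(1.2×1.21875×0.375×65, 2.4×0.875×0.375×65) = 35.648 kips/bolt; interior L_c = 2.6875 − 0.9375 = 1.75, R_n = 51.188 kips/bolt. φR_n = 0.75 × (1×35.648 + 3×51.188) = 141.9 kips.
Block shear: shear path 1×[1.6875+3×2.6875] = 1×9.75 in, A_gv = 3.6563, A_nv = 1×(9.75 − 3.5×1)×0.375 = 2.3438 in²; tension to near edge: (1.625 − 0.5×1)×0.375 = 0.42188 in². R_n = min(0.6×65×2.3438, 0.6×50×3.6563) + 1.0×65×0.42188 = min(91.408, 109.69) + 27.422 = 118.83 kips. φR_n = 0.75 × 118.83 = 89.1 kips.
Governing: min(122.7, 141.9, 89.1) = 89.1 kips → block shear.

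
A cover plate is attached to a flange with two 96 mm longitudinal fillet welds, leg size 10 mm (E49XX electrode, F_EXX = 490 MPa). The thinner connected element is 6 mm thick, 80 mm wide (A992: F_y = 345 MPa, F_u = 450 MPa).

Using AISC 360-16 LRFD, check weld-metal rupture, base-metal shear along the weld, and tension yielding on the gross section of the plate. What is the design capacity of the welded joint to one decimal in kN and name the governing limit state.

149.0 kN (gross-section yield governs)

Weld metal: throat = 0.707×10 = 7.07 mm, L = 2×96 = 192 mm. φR_n = 0.75 × 0.6 × 490 × 7.07 × 192 = 299.3 kN.
Base metal shear (6 mm plate): yield φR_n = 1.0×0.6×345×6×192 = 238.5 kN; rupture φR_n = 0.75×0.6×450×6×192 = 233.3 kN; take 233.3 kN (rupture).
Tension yield (gross): A_g = 80×6 = 480 mm². φR_n = 0.90 × 345 × 480 = 149.0 kN.
Governing: min(299.3, 233.3, 149.0) = 149.0 kN → gross-section yield.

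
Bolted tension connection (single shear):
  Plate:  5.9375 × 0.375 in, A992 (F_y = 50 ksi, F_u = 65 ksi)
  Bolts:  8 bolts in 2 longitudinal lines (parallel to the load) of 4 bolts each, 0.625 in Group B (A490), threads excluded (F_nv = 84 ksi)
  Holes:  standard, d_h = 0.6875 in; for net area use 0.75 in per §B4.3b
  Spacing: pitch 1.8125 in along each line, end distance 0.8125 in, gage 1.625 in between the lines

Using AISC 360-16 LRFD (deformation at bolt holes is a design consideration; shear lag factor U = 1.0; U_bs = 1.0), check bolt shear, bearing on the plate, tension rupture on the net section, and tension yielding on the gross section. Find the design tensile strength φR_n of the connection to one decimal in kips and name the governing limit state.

81.1 kips (net-section rupture governs)

Bolt shear: A_b = π(0.625)²/4 = 0.3068 in². φR_n = 0.75 × 84 × 0.3068 × 8 × 1 = 154.6 kips.
Bearing (0.375 in plate, F_u = 65 ksi): end bolts L_c = 0.8125 − 0.6875/2 = 0.46875, R_n = min(1.2×0.46875×0.375×65, 2.4×0.625×0.375×65) = 13.711 kips/bolt; interior L_c = 1.8125 − 0.6875 = 1.125, R_n = 32.906 kips/bolt. φR_n = 0.75 × (2×13.711 + 6×32.906) = 168.6 kips.
Tension rupture (net): A_n = (5.9375 − 2×0.75)×0.375 = 1.6641 in² (U = 1.0, A_e = A_n). φR_n = 0.75 × 65 × 1.6641 = 81.1 kips.
Tension yield (gross): A_g = 5.9375×0.375 = 2.2266 in². φR_n = 0.90 × 50 × 2.2266 = 100.2 kips.
Governing: min(154.6, 168.6, 81.1, 100.2) = 81.1 kips → net-section rupture.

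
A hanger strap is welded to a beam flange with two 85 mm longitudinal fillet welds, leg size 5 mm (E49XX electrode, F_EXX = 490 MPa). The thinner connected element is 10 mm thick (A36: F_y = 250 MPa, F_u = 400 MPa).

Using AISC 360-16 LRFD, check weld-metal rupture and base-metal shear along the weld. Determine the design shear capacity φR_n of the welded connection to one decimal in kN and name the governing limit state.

Weld metal: throat = 0.707×5 = 3.535 mm, L = 2×85 = 170 mm. φR_n = 0.75 × 0.6 × 490 × 3.535 × 170 = 132.5 kN.
Base metal shear (10 mm plate): yield φR_n = 1.0×0.6×250×10×170 = 255.0 kN; rupture φR_n = 0.75×0.6×400×10×170 = 306.0 kN; take 255.0 kN (yield).
Governing: min(132.5, 255.0) = 132.5 kN → weld metal.

132.5 kN (weld metal governs)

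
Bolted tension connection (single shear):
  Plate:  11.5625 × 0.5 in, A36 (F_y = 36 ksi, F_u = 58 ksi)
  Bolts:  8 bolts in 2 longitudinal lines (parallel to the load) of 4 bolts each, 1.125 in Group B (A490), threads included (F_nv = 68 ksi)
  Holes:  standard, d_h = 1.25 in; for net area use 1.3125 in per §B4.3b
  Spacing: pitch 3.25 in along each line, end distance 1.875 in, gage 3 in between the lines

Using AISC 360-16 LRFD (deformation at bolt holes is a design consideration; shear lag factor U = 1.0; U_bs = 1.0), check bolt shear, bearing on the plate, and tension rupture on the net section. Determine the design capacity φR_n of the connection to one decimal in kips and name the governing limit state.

194.4 kips (net-section rupture governs)

Bolt shear: A_b = π(1.125)²/4 = 0.99402 in². φR_n = 0.75 × 68 × 0.99402 × 8 × 1 = 405.6 kips.
Bearing (0.5 in plate, F_u = 58 ksi): end bolts L_c = 1.875 − 1.25/2 = 1.25, R_n = min(1.2×1.25×0.5×58, 2.4×1.125×0.5×58) = 43.5 kips/bolt; interior L_c = 3.25 − 1.25 = 2, R_n = 69.6 kips/bolt. φR_n = 0.75 × (2×43.5 + 6×69.6) = 378.5 kips.
Tension rupture (net): A_n = (11.5625 − 2×1.3125)×0.5 = 4.4688 in² (U = 1.0, A_e = A_n). φR_n = 0.75 × 58 × 4.4688 = 194.4 kips.
Governing: min(405.6, 378.5, 194.4) = 194.4 kips → net-section rupture.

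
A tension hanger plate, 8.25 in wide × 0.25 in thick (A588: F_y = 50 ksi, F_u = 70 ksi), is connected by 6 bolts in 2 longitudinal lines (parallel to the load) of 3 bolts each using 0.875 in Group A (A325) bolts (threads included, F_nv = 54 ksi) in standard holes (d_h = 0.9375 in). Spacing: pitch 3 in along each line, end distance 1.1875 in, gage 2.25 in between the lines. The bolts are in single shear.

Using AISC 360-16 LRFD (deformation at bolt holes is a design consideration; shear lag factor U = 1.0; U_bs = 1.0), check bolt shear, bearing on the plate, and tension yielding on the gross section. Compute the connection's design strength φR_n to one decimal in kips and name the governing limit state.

92.8 kips (gross-section yield governs)

Bolt shear: A_b = π(0.875)²/4 = 0.60132 in². φR_n = 0.75 × 54 × 0.60132 × 6 × 1 = 146.1 kips.
Bearing (0.25 in plate, F_u = 70 ksi): end bolts L_c = 1.1875 − 0.9375/2 = 0.71875, R_n = min(1.2×0.71875×0.25×70, 2.4×0.875×0.25×70) = 15.094 kips/bolt; interior L_c = 3 − 0.9375 = 2.0625, R_n = 36.75 kips/bolt. φR_n = 0.75 × (2×15.094 + 4×36.75) = 132.9 kips.
Tension yield (gross): A_g = 8.25×0.25 = 2.0625 in². φR_n = 0.90 × 50 × 2.0625 = 92.8 kips.
Governing: min(146.1, 132.9, 92.8) = 92.8 kips → gross-section yield.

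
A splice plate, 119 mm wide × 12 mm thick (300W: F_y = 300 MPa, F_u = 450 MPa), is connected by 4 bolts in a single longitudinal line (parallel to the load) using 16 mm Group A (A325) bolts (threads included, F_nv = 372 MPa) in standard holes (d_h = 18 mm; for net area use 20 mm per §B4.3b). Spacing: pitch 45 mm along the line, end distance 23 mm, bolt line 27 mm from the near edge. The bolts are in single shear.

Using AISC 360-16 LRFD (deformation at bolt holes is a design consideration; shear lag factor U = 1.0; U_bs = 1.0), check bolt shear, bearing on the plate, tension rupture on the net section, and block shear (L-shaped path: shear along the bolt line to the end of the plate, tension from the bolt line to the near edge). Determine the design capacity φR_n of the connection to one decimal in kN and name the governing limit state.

Bolt shear: A_b = π(16)²/4 = 201.06 mm². φR_n = 0.75 × 372 × 201.06 × 4 × 1 = 224.4 kN.
Bearing (12 mm plate, F_u = 450 MPa): end bolts L_c = 23 − 18/2 = 14, R_n = min(1.2×14×12×450, 2.4×16×12×450) = 90.72 kN/bolt; interior L_c = 45 − 18 = 27, R_n = 174.96 kN/bolt. φR_n = 0.75 × (1×90.72 + 3×174.96) = 461.7 kN.
Tension rupture (net): A_n = (119 − 1×20)×12 = 1188 mm² (U = 1.0, A_e = A_n). φR_n = 0.75 × 450 × 1188 = 401.0 kN.
Block shear: shear path 1×[23+3×45] = 1×158 mm, A_gv = 1896, A_nv = 1×(158 − 3.5×20)×12 = 1056 mm²; tension to near edge: (27 − 0.5×20)×12 = 204 mm². R_n = min(0.6×450×1056, 0.6×300×1896) + 1.0×450×204 = min(285.12, 341.28) + 91.8 = 376.92 kN. φR_n = 0.75 × 376.92 = 282.7 kN.
Governing: min(224.4, 461.7, 401.0, 282.7) = 224.4 kN → bolt shear.

224.4 kN (bolt shear governs)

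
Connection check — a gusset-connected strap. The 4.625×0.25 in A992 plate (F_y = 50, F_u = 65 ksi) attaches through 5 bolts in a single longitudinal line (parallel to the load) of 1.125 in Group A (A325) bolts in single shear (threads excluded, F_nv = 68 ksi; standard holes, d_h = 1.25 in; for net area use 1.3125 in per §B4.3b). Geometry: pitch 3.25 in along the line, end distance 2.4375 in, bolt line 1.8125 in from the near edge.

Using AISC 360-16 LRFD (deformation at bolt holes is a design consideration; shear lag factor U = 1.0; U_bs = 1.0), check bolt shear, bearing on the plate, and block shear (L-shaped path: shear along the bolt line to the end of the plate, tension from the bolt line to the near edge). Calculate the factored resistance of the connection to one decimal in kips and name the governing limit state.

Bolt shear: A_b = π(1.125)²/4 = 0.99402 in². φR_n = 0.75 × 68 × 0.99402 × 5 × 1 = 253.5 kips.
Bearing (0.25 in plate, F_u = 65 ksi): end bolts L_c = 2.4375 − 1.25/2 = 1.8125, R_n = min(1.2×1.8125×0.25×65, 2.4×1.125×0.25×65) = 35.344 kips/bolt; interior L_c = 3.25 − 1.25 = 2, R_n = 39 kips/bolt. φR_n = 0.75 × (1×35.344 + 4×39) = 143.5 kips.
Block shear: shear path 1×[2.4375+4×3.25] = 1×15.4375 in, A_gv = 3.8594, A_nv = 1×(15.4375 − 4.5×1.3125)×0.25 = 2.3828 in²; tension to near edge: (1.8125 − 0.5×1.3125)×0.25 = 0.28906 in². R_n = min(0.6×65×2.3828, 0.6×50×3.8594) + 1.0×65×0.28906 = min(92.929, 115.78) + 18.789 = 111.72 kips. φR_n = 0.75 × 111.72 = 83.8 kips.
Governing: min(253.5, 143.5, 83.8) = 83.8 kips → block shear.

83.8 kips (block shear governs)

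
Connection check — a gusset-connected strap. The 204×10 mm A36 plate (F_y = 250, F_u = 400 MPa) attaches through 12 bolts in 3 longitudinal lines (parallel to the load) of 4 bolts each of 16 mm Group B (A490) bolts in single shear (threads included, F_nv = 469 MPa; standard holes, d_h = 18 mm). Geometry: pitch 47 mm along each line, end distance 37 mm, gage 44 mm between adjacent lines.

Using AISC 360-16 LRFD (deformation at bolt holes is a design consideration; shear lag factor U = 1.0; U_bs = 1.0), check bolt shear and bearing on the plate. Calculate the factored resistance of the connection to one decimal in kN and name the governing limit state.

Bolt shear: A_b = π(16)²/4 = 201.06 mm². φR_n = 0.75 × 469 × 201.06 × 12 × 1 = 848.7 kN.
Bearing (10 mm plate, F_u = 400 MPa): end bolts L_c = 37 − 18/2 = 28, R_n = min(1.2×28×10×400, 2.4×16×10×400) = 134.4 kN/bolt; interior L_c = 47 − 18 = 29, R_n = 139.2 kN/bolt. φR_n = 0.75 × (3×134.4 + 9×139.2) = 1242.0 kN.
Governing: min(848.7, 1242.0) = 848.7 kN → bolt shear.

848.7 kN (bolt shear governs)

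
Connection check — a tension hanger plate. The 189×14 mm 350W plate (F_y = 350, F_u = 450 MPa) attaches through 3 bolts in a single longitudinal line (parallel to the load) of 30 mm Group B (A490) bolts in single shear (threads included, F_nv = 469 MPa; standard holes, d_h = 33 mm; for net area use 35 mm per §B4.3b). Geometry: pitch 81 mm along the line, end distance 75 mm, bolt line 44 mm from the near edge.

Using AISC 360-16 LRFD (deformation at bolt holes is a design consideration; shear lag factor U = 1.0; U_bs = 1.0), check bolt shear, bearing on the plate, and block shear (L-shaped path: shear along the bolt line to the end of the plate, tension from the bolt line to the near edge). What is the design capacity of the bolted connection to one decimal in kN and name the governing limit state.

Bolt shear: A_b = π(30)²/4 = 706.86 mm². φR_n = 0.75 × 469 × 706.86 × 3 × 1 = 745.9 kN.
Bearing (14 mm plate, F_u = 450 MPa): end bolts L_c = 75 − 33/2 = 58.5, R_n = min(1.2×58.5×14×450, 2.4×30×14×450) = 442.26 kN/bolt; interior L_c = 81 − 33 = 48, R_n = 362.88 kN/bolt. φR_n = 0.75 × (1×442.26 + 2×362.88) = 876.0 kN.
Block shear: shear path 1×[75+2×81] = 1×237 mm, A_gv = 3318, A_nv = 1×(237 − 2.5×35)×14 = 2093 mm²; tension to near edge: (44 − 0.5×35)×14 = 371 mm². R_n = min(0.6×450×2093, 0.6×350×3318) + 1.0×450×371 = min(565.11, 696.78) + 166.95 = 732.06 kN. φR_n = 0.75 × 732.06 = 549.0 kN.
Governing: min(745.9, 876.0, 549.0) = 549.0 kN → block shear.

549.0 kN (block shear governs)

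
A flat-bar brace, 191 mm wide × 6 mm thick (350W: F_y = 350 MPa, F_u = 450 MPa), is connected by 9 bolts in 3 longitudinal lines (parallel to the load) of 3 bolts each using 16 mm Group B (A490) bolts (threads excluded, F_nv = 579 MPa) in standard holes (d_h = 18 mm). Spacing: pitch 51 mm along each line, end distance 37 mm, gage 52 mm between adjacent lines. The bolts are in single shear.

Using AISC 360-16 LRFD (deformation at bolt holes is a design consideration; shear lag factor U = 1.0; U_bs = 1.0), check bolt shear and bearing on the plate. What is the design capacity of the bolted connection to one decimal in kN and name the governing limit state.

670.7 kN (bearing governs)

Bolt shear: A_b = π(16)²/4 = 201.06 mm². φR_n = 0.75 × 579 × 201.06 × 9 × 1 = 785.8 kN.
Bearing (6 mm plate, F_u = 450 MPa): end bolts L_c = 37 − 18/2 = 28, R_n = min(1.2×28×6×450, 2.4×16×6×450) = 90.72 kN/bolt; interior L_c = 51 − 18 = 33, R_n = 103.68 kN/bolt. φR_n = 0.75 × (3×90.72 + 6×103.68) = 670.7 kN.
Governing: min(785.8, 670.7) = 670.7 kN → bearing.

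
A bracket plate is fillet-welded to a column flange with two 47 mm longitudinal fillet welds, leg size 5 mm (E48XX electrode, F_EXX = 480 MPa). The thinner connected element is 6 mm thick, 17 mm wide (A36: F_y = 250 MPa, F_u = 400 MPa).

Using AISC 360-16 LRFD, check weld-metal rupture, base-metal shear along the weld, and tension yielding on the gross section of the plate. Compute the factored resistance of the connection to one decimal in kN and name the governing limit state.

23.0 kN (gross-section yield governs)

Weld metal: throat = 0.707×5 = 3.535 mm, L = 2×47 = 94 mm. φR_n = 0.75 × 0.6 × 480 × 3.535 × 94 = 71.8 kN.
Base metal shear (6 mm plate): yield φR_n = 1.0×0.6×250×6×94 = 84.6 kN; rupture φR_n = 0.75×0.6×400×6×94 = 101.5 kN; take 84.6 kN (yield).
Tension yield (gross): A_g = 17×6 = 102 mm². φR_n = 0.90 × 250 × 102 = 23.0 kN.
Governing: min(71.8, 84.6, 23.0) = 23.0 kN → gross-section yield.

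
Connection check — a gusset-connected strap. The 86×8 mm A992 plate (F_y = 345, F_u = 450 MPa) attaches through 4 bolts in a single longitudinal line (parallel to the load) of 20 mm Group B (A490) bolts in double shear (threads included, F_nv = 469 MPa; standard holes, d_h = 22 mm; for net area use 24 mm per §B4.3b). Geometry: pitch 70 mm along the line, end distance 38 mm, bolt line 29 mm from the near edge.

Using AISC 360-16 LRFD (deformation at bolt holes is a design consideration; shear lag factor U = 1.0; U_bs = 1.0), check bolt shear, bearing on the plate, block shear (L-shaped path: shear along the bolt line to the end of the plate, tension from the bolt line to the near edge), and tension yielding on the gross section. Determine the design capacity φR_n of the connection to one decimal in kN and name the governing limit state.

213.6 kN (gross-section yield governs)

Bolt shear: A_b = π(20)²/4 = 314.16 mm². φR_n = 0.75 × 469 × 314.16 × 4 × 2 = 884.0 kN.
Bearing (8 mm plate, F_u = 450 MPa): end bolts L_c = 38 − 22/2 = 27, R_n = min(1.2×27×8×450, 2.4×20×8×450) = 116.64 kN/bolt; interior L_c = 70 − 22 = 48, R_n = 172.8 kN/bolt. φR_n = 0.75 × (1×116.64 + 3×172.8) = 476.3 kN.
Block shear: shear path 1×[38+3×70] = 1×248 mm, A_gv = 1984, A_nv = 1×(248 − 3.5×24)×8 = 1312 mm²; tension to near edge: (29 − 0.5×24)×8 = 136 mm². R_n = min(0.6×450×1312, 0.6×345×1984) + 1.0×450×136 = min(354.24, 410.69) + 61.2 = 415.44 kN. φR_n = 0.75 × 415.44 = 311.6 kN.
Tension yield (gross): A_g = 86×8 = 688 mm². φR_n = 0.90 × 345 × 688 = 213.6 kN.
Governing: min(884.0, 476.3, 311.6, 213.6) = 213.6 kN → gross-section yield.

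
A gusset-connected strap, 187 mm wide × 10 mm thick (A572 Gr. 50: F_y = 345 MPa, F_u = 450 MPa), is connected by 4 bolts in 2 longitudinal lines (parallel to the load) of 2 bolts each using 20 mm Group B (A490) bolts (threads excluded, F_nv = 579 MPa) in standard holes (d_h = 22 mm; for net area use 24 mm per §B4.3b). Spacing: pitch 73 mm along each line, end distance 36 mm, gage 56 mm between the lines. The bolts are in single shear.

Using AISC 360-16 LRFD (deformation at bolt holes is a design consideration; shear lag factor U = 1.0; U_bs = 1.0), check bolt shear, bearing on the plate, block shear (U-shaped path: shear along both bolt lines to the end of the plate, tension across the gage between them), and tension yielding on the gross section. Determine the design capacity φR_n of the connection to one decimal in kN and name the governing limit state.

Bolt shear: A_b = π(20)²/4 = 314.16 mm². φR_n = 0.75 × 579 × 314.16 × 4 × 1 = 545.7 kN.
Bearing (10 mm plate, F_u = 450 MPa): end bolts L_c = 36 − 22/2 = 25, R_n = min(1.2×25×10×450, 2.4×20×10×450) = 135 kN/bolt; interior L_c = 73 − 22 = 51, R_n = 216 kN/bolt. φR_n = 0.75 × (2×135 + 2×216) = 526.5 kN.
Block shear: shear path 2×[36+1×73] = 2×109 mm, A_gv = 2180, A_nv = 2×(109 − 1.5×24)×10 = 1460 mm²; tension across gage: (56 − 1×24)×10 = 320 mm². R_n = min(0.6×450×1460, 0.6×345×2180) + 1.0×450×320 = min(394.2, 451.26) + 144 = 538.2 kN. φR_n = 0.75 × 538.2 = 403.7 kN.
Tension yield (gross): A_g = 187×10 = 1870 mm². φR_n = 0.90 × 345 × 1870 = 580.6 kN.
Governing: min(545.7, 526.5, 403.7, 580.6) = 403.7 kN → block shear.

403.7 kN (block shear governs)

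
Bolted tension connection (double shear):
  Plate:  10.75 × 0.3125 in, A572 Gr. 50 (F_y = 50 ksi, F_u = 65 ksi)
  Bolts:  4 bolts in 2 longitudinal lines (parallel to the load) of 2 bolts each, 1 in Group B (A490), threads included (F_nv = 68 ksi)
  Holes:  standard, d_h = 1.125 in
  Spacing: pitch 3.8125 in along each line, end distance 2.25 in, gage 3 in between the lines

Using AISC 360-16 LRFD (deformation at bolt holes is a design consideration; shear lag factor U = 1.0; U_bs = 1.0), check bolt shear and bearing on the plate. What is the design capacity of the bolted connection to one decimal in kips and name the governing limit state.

Bolt shear: A_b = π(1)²/4 = 0.7854 in². φR_n = 0.75 × 68 × 0.7854 × 4 × 2 = 320.4 kips.
Bearing (0.3125 in plate, F_u = 65 ksi): end bolts L_c = 2.25 − 1.125/2 = 1.6875, R_n = min(1.2×1.6875×0.3125×65, 2.4×1×0.3125×65) = 41.133 kips/bolt; interior L_c = 3.8125 − 1.125 = 2.6875, R_n = 48.75 kips/bolt. φR_n = 0.75 × (2×41.133 + 2×48.75) = 134.8 kips.
Governing: min(320.4, 134.8) = 134.8 kips → bearing.

134.8 kips (bearing governs)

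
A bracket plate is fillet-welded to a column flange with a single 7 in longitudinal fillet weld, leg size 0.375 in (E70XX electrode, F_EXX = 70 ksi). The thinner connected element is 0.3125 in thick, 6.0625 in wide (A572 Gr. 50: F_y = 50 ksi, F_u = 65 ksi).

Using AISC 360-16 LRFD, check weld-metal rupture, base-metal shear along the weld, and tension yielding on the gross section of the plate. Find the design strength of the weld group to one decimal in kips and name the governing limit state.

Weld metal: throat = 0.707×0.375 = 0.26513 in, L = 7 in. φR_n = 0.75 × 0.6 × 70 × 0.26513 × 7 = 58.5 kips.
Base metal shear (0.3125 in plate): yield φR_n = 1.0×0.6×50×0.3125×7 = 65.6 kips; rupture φR_n = 0.75×0.6×65×0.3125×7 = 64.0 kips; take 64.0 kips (rupture).
Tension yield (gross): A_g = 6.0625×0.3125 = 1.8945 in². φR_n = 0.90 × 50 × 1.8945 = 85.3 kips.
Governing: min(58.5, 64.0, 85.3) = 58.5 kips → weld metal.

58.5 kips (weld metal governs)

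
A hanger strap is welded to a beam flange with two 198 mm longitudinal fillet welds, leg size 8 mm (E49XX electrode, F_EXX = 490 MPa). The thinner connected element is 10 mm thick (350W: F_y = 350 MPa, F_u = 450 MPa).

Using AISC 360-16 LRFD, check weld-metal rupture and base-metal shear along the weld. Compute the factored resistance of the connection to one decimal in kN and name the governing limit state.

Weld metal: throat = 0.707×8 = 5.656 mm, L = 2×198 = 396 mm. φR_n = 0.75 × 0.6 × 490 × 5.656 × 396 = 493.9 kN.
Base metal shear (10 mm plate): yield φR_n = 1.0×0.6×350×10×396 = 831.6 kN; rupture φR_n = 0.75×0.6×450×10×396 = 801.9 kN; take 801.9 kN (rupture).
Governing: min(493.9, 801.9) = 493.9 kN → weld metal.

493.9 kN (weld metal governs)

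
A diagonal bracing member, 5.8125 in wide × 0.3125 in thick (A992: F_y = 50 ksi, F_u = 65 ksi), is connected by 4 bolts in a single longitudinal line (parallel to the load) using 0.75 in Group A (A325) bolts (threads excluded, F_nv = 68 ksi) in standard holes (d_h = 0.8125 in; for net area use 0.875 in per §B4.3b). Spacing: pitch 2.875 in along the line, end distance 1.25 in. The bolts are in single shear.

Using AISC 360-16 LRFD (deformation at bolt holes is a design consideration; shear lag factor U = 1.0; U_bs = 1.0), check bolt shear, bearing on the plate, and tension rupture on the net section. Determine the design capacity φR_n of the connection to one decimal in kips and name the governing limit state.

75.2 kips (net-section rupture governs)

Bolt shear: A_b = π(0.75)²/4 = 0.44179 in². φR_n = 0.75 × 68 × 0.44179 × 4 × 1 = 90.1 kips.
Bearing (0.3125 in plate, F_u = 65 ksi): end bolts L_c = 1.25 − 0.8125/2 = 0.84375, R_n = min(1.2×0.84375×0.3125×65, 2.4×0.75×0.3125×65) = 20.566 kips/bolt; interior L_c = 2.875 − 0.8125 = 2.0625, R_n = 36.563 kips/bolt. φR_n = 0.75 × (1×20.566 + 3×36.563) = 97.7 kips.
Tension rupture (net): A_n = (5.8125 − 1×0.875)×0.3125 = 1.543 in² (U = 1.0, A_e = A_n). φR_n = 0.75 × 65 × 1.543 = 75.2 kips.
Governing: min(90.1, 97.7, 75.2) = 75.2 kips → net-section rupture.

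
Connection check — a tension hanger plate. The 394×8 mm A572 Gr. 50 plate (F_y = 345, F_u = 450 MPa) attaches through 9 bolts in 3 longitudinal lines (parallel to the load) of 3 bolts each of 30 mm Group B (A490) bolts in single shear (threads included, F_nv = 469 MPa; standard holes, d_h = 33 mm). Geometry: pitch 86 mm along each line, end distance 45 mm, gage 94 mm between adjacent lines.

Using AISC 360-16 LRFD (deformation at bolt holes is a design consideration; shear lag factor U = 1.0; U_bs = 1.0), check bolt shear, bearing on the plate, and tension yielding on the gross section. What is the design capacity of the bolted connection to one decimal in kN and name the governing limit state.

Bolt shear: A_b = π(30)²/4 = 706.86 mm². φR_n = 0.75 × 469 × 706.86 × 9 × 1 = 2237.7 kN.
Bearing (8 mm plate, F_u = 450 MPa): end bolts L_c = 45 − 33/2 = 28.5, R_n = min(1.2×28.5×8×450, 2.4×30×8×450) = 123.12 kN/bolt; interior L_c = 86 − 33 = 53, R_n = 228.96 kN/bolt. φR_n = 0.75 × (3×123.12 + 6×228.96) = 1307.3 kN.
Tension yield (gross): A_g = 394×8 = 3152 mm². φR_n = 0.90 × 345 × 3152 = 978.7 kN.
Governing: min(2237.7, 1307.3, 978.7) = 978.7 kN → gross-section yield.

978.7 kN (gross-section yield governs)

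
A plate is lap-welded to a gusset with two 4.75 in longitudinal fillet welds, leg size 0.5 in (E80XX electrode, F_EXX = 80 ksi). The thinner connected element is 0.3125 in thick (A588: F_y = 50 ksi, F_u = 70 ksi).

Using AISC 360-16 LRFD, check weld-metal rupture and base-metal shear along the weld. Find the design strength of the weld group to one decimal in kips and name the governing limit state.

Weld metal: throat = 0.707×0.5 = 0.3535 in, L = 2×4.75 = 9.5 in. φR_n = 0.75 × 0.6 × 80 × 0.3535 × 9.5 = 120.9 kips.
Base metal shear (0.3125 in plate): yield φR_n = 1.0×0.6×50×0.3125×9.5 = 89.1 kips; rupture φR_n = 0.75×0.6×70×0.3125×9.5 = 93.5 kips; take 89.1 kips (yield).
Governing: min(120.9, 89.1) = 89.1 kips → base-metal shear.

89.1 kips (base-metal shear governs)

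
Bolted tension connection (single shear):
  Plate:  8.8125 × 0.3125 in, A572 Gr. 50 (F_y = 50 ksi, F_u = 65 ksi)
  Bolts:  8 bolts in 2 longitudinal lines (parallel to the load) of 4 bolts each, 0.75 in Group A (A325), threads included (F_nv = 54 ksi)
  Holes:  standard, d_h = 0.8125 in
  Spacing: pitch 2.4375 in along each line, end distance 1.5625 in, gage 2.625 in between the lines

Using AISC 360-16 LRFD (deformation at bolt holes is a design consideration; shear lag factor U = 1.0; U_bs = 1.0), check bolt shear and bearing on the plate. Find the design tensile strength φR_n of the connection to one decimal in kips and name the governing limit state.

Bolt shear: A_b = π(0.75)²/4 = 0.44179 in². φR_n = 0.75 × 54 × 0.44179 × 8 × 1 = 143.1 kips.
Bearing (0.3125 in plate, F_u = 65 ksi): end bolts L_c = 1.5625 − 0.8125/2 = 1.15625, R_n = min(1.2×1.15625×0.3125×65, 2.4×0.75×0.3125×65) = 28.184 kips/bolt; interior L_c = 2.4375 − 0.8125 = 1.625, R_n = 36.563 kips/bolt. φR_n = 0.75 × (2×28.184 + 6×36.563) = 206.8 kips.
Governing: min(143.1, 206.8) = 143.1 kips → bolt shear.

143.1 kips (bolt shear governs)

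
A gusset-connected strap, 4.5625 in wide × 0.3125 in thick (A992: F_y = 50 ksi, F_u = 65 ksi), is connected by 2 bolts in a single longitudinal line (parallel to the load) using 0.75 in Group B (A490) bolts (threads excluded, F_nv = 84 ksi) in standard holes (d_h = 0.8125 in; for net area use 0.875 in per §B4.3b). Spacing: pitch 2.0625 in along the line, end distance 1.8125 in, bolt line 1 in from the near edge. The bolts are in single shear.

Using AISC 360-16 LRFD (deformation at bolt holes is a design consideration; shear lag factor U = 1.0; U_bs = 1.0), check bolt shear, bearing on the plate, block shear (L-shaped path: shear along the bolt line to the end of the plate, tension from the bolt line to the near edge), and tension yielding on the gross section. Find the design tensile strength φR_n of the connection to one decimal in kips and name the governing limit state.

Bolt shear: A_b = π(0.75)²/4 = 0.44179 in². φR_n = 0.75 × 84 × 0.44179 × 2 × 1 = 55.7 kips.
Bearing (0.3125 in plate, F_u = 65 ksi): end bolts L_c = 1.8125 − 0.8125/2 = 1.40625, R_n = min(1.2×1.40625×0.3125×65, 2.4×0.75×0.3125×65) = 34.277 kips/bolt; interior L_c = 2.0625 − 0.8125 = 1.25, R_n = 30.469 kips/bolt. φR_n = 0.75 × (1×34.277 + 1×30.469) = 48.6 kips.
Block shear: shear path 1×[1.8125+1×2.0625] = 1×3.875 in, A_gv = 1.2109, A_nv = 1×(3.875 − 1.5×0.875)×0.3125 = 0.80078 in²; tension to near edge: (1 − 0.5×0.875)×0.3125 = 0.17578 in². R_n = min(0.6×65×0.80078, 0.6×50×1.2109) + 1.0×65×0.17578 = min(31.23, 36.327) + 11.426 = 42.656 kips. φR_n = 0.75 × 42.656 = 32.0 kips.
Tension yield (gross): A_g = 4.5625×0.3125 = 1.4258 in². φR_n = 0.90 × 50 × 1.4258 = 64.2 kips.
Governing: min(55.7, 48.6, 32.0, 64.2) = 32.0 kips → block shear.

32.0 kips (block shear governs)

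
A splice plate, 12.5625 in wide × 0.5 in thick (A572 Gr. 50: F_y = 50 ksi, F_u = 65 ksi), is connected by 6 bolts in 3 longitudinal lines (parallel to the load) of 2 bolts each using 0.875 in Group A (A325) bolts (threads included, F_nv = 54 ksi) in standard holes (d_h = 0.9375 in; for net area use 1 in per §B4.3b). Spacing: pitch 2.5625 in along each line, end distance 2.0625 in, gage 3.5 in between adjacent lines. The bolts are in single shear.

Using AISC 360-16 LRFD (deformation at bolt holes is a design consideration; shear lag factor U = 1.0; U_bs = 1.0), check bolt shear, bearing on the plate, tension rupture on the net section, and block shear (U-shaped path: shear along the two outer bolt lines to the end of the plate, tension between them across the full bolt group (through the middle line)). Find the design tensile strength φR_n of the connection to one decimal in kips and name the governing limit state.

146.1 kips (bolt shear governs)

Bolt shear: A_b = π(0.875)²/4 = 0.60132 in². φR_n = 0.75 × 54 × 0.60132 × 6 × 1 = 146.1 kips.
Bearing (0.5 in plate, F_u = 65 ksi): end bolts L_c = 2.0625 − 0.9375/2 = 1.59375, R_n = min(1.2×1.59375×0.5×65, 2.4×0.875×0.5×65) = 62.156 kips/bolt; interior L_c = 2.5625 − 0.9375 = 1.625, R_n = 63.375 kips/bolt. φR_n = 0.75 × (3×62.156 + 3×63.375) = 282.4 kips.
Tension rupture (net): A_n = (12.5625 − 3×1)×0.5 = 4.7813 in² (U = 1.0, A_e = A_n). φR_n = 0.75 × 65 × 4.7813 = 233.1 kips.
Block shear: shear path 2×[2.0625+1×2.5625] = 2×4.625 in, A_gv = 4.625, A_nv = 2×(4.625 − 1.5×1)×0.5 = 3.125 in²; tension across gage: (7 − 2×1)×0.5 = 2.5 in². R_n = min(0.6×65×3.125, 0.6×50×4.625) + 1.0×65×2.5 = min(121.88, 138.75) + 162.5 = 284.38 kips. φR_n = 0.75 × 284.38 = 213.3 kips.
Governing: min(146.1, 282.4, 233.1, 213.3) = 146.1 kips → bolt shear.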